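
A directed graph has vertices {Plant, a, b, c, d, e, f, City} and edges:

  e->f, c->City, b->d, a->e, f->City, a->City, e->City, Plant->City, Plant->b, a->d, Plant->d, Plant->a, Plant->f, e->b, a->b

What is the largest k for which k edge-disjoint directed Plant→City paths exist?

3

Assign every edge capacity 1; by Menger, the answer equals the max flow.
Path Plant→City (+1); total 1.
Path Plant→a→City (+1); total 2.
Path Plant→f→City (+1); total 3.
No residual Plant→City path; max flow = 3.
Certifying cut of size 3: {Plant→City, Plant→a, Plant→f}.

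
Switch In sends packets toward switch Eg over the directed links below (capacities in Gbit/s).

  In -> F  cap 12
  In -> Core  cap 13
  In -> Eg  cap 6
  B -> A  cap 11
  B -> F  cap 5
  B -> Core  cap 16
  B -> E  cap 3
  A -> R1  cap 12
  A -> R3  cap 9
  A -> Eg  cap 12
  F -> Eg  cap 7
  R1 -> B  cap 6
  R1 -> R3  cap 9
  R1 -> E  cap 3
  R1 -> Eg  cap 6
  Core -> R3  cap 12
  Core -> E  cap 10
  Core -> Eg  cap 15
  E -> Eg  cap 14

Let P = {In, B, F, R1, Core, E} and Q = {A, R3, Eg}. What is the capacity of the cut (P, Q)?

80

Edges leaving {In, B, F, R1, Core, E}: In→Eg (6), B→A (11), F→Eg (7), R1→R3 (9), R1→Eg (6), Core→R3 (12), Core→Eg (15), E→Eg (14).
Cut capacity = 6 + 11 + 7 + 9 + 6 + 12 + 15 + 14 = 80.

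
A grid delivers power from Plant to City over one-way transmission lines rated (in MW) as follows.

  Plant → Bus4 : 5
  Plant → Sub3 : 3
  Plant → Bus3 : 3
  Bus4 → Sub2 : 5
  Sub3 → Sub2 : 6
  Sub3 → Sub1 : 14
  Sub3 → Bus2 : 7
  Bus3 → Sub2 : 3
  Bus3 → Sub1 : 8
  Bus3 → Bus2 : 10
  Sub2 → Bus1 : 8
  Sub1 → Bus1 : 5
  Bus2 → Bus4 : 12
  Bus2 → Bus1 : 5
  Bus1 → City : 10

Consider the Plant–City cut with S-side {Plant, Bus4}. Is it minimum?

No — its capacity is 11, but the minimum cut has capacity 10.

Given cut capacity: 3 + 3 + 5 = 11.
Augment Plant→Bus4→Sub2→Bus1→City: bottleneck 5, flow now 5.
Augment Plant→Sub3→Sub2→Bus1→City: bottleneck 3, flow now 8.
Augment Plant→Bus3→Sub1→Bus1→City: bottleneck 2, flow now 10.
No augmenting path remains; maximum flow = 10.
In the residual graph, reachable from Plant: {Plant, Bus4, Sub3, Bus3, Sub2, Sub1, Bus2, Bus1}.
Min-cut edges: Bus1→City (10); capacity 10 = 10.
Cut capacity 11 exceeds the max flow 10, so it is not minimum.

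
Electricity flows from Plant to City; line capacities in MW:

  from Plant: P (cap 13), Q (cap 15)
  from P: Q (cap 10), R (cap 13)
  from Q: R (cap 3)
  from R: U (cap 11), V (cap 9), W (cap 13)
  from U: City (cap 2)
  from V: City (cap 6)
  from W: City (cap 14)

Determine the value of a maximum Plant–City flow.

Augment Plant→P→R→U→City: bottleneck 2, flow now 2.
Augment Plant→P→R→V→City: bottleneck 6, flow now 8.
Augment Plant→P→R→W→City: bottleneck 5, flow now 13.
Augment Plant→Q→R→W→City: bottleneck 3, flow now 16.
No augmenting path remains; maximum flow = 16.
In the residual graph, reachable from Plant: {Plant, Q}.
Min-cut edges: Plant→P (13), Q→R (3); capacity 13 + 3 = 16.
This cut is saturated, so no flow can exceed 16.

16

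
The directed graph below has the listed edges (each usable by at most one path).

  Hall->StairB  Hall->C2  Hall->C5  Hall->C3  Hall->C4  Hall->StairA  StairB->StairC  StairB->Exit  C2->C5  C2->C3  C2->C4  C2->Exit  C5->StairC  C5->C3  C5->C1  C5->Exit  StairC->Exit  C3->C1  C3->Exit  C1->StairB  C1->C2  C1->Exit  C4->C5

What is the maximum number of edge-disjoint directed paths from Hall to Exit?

5

Assign every edge capacity 1; by Menger, the answer equals the max flow.
Path Hall→StairB→Exit (+1); total 1.
Path Hall→C2→Exit (+1); total 2.
Path Hall→C5→Exit (+1); total 3.
Path Hall→C3→Exit (+1); total 4.
Path Hall→C4→C5→StairC→Exit (+1); total 5.
No residual Hall→Exit path; max flow = 5.
Certifying cut of size 5: {Hall→C2, Hall→C3, Hall→C4, Hall→C5, Hall→StairB}.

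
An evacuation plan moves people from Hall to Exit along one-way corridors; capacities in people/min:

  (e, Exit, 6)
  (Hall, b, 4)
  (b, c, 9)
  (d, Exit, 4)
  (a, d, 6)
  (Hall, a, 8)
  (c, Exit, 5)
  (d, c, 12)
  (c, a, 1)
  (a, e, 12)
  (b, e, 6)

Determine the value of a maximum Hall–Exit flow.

Augment Hall→a→d→Exit: bottleneck 4, flow now 4.
Augment Hall→a→e→Exit: bottleneck 4, flow now 8.
Augment Hall→b→c→Exit: bottleneck 4, flow now 12.
No augmenting path remains; maximum flow = 12.
In the residual graph, reachable from Hall: {Hall}.
Min-cut edges: Hall→a (8), Hall→b (4); capacity 8 + 4 = 12.
This cut is saturated, so no flow can exceed 12.

12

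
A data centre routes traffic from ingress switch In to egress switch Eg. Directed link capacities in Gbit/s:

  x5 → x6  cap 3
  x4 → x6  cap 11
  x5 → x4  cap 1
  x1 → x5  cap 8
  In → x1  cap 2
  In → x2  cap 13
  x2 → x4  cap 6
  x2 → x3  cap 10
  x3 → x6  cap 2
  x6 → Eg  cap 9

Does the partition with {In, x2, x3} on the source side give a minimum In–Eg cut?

Given cut capacity: 2 + 6 + 2 = 10.
Augment In→x1→x5→x6→Eg: bottleneck 2, flow now 2.
Augment In→x2→x3→x6→Eg: bottleneck 2, flow now 4.
Augment In→x2→x4→x6→Eg: bottleneck 5, flow now 9.
No augmenting path remains; maximum flow = 9.
In the residual graph, reachable from In: {In, x1, x2, x3, x4, x5, x6}.
Min-cut edges: x6→Eg (9); capacity 9 = 9.
Cut capacity 10 exceeds the max flow 9, so it is not minimum.

No — its capacity is 10, but the minimum cut has capacity 9.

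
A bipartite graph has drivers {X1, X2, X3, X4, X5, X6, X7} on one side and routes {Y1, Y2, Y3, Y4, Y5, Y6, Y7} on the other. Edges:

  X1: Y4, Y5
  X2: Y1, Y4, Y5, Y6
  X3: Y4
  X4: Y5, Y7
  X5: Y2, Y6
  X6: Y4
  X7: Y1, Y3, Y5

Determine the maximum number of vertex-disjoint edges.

Unit-capacity flow: source→left, listed edges, right→sink; max matching = max flow.
Augmenting path X1→Y4 (+1); matched 1.
Augmenting path X2→Y1 (+1); matched 2.
Augmenting path X4→Y5 (+1); matched 3.
Augmenting path X5→Y2 (+1); matched 4.
Augmenting path X7→Y3 (+1); matched 5.
Augmenting path X3→Y4→X1→Y5→X4→Y7 (+1); matched 6.
No augmenting path remains; maximum matching = 6.
König certificate: {X1, X2, X4, X5, X7, Y4} is a vertex cover of size 6 (every listed pair touches it), so no matching can be larger.

6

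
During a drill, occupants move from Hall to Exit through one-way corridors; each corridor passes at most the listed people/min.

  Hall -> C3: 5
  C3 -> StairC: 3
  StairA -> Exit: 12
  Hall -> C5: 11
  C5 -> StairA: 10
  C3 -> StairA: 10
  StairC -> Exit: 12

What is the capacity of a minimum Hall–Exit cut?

15

Augment Hall→C3→StairC→Exit: bottleneck 3, flow now 3.
Augment Hall→C3→StairA→Exit: bottleneck 2, flow now 5.
Augment Hall→C5→StairA→Exit: bottleneck 10, flow now 15.
No augmenting path remains; maximum flow = 15.
By max-flow min-cut, the minimum cut capacity equals the max flow.
In the residual graph, reachable from Hall: {Hall, C5}.
Min-cut edges: Hall→C3 (5), C5→StairA (10); capacity 5 + 10 = 15.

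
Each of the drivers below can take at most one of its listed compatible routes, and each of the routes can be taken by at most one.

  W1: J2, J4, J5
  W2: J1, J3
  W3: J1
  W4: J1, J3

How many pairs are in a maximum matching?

Unit-capacity flow: source→left, listed edges, right→sink; max matching = max flow.
Augmenting path W1→J2 (+1); matched 1.
Augmenting path W2→J1 (+1); matched 2.
Augmenting path W4→J3 (+1); matched 3.
No augmenting path remains; maximum matching = 3.
König certificate: {W1, J1, J3} is a vertex cover of size 3 (every listed pair touches it), so no matching can be larger.

3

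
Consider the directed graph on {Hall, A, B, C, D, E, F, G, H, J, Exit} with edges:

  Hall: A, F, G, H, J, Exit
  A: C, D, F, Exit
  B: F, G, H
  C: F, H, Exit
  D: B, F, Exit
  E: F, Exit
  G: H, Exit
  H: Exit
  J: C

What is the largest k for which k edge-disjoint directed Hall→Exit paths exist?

Assign every edge capacity 1; by Menger, the answer equals the max flow.
Path Hall→Exit (+1); total 1.
Path Hall→A→Exit (+1); total 2.
Path Hall→G→Exit (+1); total 3.
Path Hall→H→Exit (+1); total 4.
Path Hall→J→C→Exit (+1); total 5.
No residual Hall→Exit path; max flow = 5.
Certifying cut of size 5: {Hall→A, Hall→Exit, Hall→G, Hall→H, Hall→J}.

5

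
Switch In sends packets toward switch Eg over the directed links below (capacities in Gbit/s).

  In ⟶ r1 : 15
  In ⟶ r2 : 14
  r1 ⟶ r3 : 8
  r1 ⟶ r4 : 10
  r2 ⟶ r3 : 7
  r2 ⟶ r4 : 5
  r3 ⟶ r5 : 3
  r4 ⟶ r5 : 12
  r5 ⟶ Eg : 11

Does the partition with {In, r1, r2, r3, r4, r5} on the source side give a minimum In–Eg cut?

Yes — it is a minimum cut (capacity 11).

Given cut capacity: 11 = 11.
Augment In→r1→r3→r5→Eg: bottleneck 3, flow now 3.
Augment In→r1→r4→r5→Eg: bottleneck 8, flow now 11.
No augmenting path remains; maximum flow = 11.
Cut capacity 11 equals the max flow, so it is a minimum cut.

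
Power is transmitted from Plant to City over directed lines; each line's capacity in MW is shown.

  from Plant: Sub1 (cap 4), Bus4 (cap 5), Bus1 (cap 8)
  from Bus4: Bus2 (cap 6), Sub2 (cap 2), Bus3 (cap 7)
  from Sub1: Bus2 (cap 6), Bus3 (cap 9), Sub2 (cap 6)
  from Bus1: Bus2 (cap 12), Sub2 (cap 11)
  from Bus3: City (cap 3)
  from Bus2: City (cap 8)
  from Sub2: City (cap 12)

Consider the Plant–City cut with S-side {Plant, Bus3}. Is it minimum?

Given cut capacity: 5 + 4 + 8 + 3 = 20.
Augment Plant→Bus4→Bus3→City: bottleneck 3, flow now 3.
Augment Plant→Bus4→Bus2→City: bottleneck 2, flow now 5.
Augment Plant→Sub1→Bus2→City: bottleneck 4, flow now 9.
Augment Plant→Bus1→Bus2→City: bottleneck 2, flow now 11.
Augment Plant→Bus1→Sub2→City: bottleneck 6, flow now 17.
No augmenting path remains; maximum flow = 17.
In the residual graph, reachable from Plant: {Plant}.
Min-cut edges: Plant→Bus4 (5), Plant→Sub1 (4), Plant→Bus1 (8); capacity 5 + 4 + 8 = 17.
Cut capacity 20 exceeds the max flow 17, so it is not minimum.

No — its capacity is 20, but the minimum cut has capacity 17.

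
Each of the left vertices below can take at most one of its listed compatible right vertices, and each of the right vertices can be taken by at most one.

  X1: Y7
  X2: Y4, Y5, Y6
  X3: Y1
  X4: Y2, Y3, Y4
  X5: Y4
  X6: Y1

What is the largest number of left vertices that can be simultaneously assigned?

Unit-capacity flow: source→left, listed edges, right→sink; max matching = max flow.
Augmenting path X1→Y7 (+1); matched 1.
Augmenting path X2→Y4 (+1); matched 2.
Augmenting path X3→Y1 (+1); matched 3.
Augmenting path X4→Y2 (+1); matched 4.
Augmenting path X5→Y4→X2→Y5 (+1); matched 5.
No augmenting path remains; maximum matching = 5.
König certificate: {X1, X2, X4, X5, Y1} is a vertex cover of size 5 (every listed pair touches it), so no matching can be larger.

5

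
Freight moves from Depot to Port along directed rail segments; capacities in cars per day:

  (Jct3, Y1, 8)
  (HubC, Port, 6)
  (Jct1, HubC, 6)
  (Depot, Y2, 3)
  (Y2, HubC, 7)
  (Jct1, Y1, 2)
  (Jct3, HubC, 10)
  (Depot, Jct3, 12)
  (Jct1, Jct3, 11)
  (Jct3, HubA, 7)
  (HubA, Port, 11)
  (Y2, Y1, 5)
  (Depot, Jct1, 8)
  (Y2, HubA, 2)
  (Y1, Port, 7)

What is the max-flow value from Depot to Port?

22

Augment Depot→Jct3→Y1→Port: bottleneck 7, flow now 7.
Augment Depot→Jct3→HubA→Port: bottleneck 5, flow now 12.
Augment Depot→Jct1→HubC→Port: bottleneck 6, flow now 18.
Augment Depot→Y2→HubA→Port: bottleneck 2, flow now 20.
Augment Depot→Jct1→Jct3→HubA→Port: bottleneck 2, flow now 22.
No augmenting path remains; maximum flow = 22.
In the residual graph, reachable from Depot: {Depot, Jct3, Jct1, Y2, Y1, HubC}.
Min-cut edges: Jct3→HubA (7), Y2→HubA (2), Y1→Port (7), HubC→Port (6); capacity 7 + 2 + 7 + 6 = 22.
This cut is saturated, so no flow can exceed 22.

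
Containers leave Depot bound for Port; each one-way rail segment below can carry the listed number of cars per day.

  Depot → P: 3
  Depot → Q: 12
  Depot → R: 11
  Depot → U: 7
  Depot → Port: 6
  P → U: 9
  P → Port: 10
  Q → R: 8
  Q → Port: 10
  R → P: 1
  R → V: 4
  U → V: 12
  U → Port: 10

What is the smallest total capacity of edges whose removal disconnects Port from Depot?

Augment Depot→Port: bottleneck 6, flow now 6.
Augment Depot→P→Port: bottleneck 3, flow now 9.
Augment Depot→Q→Port: bottleneck 10, flow now 19.
Augment Depot→U→Port: bottleneck 7, flow now 26.
Augment Depot→R→P→Port: bottleneck 1, flow now 27.
No augmenting path remains; maximum flow = 27.
By max-flow min-cut, the minimum cut capacity equals the max flow.
In the residual graph, reachable from Depot: {Depot, Q, R, V}.
Min-cut edges: Depot→P (3), Depot→U (7), Depot→Port (6), Q→Port (10), R→P (1); capacity 3 + 7 + 6 + 10 + 1 = 27.

27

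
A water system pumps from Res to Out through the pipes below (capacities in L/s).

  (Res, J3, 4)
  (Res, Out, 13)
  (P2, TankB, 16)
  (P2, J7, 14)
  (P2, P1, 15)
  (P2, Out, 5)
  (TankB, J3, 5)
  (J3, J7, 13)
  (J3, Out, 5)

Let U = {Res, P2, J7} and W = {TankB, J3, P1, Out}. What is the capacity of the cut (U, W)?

Edges leaving {Res, P2, J7}: Res→J3 (4), Res→Out (13), P2→TankB (16), P2→P1 (15), P2→Out (5).
Cut capacity = 4 + 13 + 16 + 15 + 5 = 53.

53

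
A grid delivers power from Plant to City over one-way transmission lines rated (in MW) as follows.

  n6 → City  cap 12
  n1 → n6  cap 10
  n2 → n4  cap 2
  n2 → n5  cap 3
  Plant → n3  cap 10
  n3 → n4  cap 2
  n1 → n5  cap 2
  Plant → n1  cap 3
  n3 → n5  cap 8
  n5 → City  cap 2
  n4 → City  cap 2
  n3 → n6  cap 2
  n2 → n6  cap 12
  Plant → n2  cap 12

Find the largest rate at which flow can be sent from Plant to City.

16

Augment Plant→n1→n5→City: bottleneck 2, flow now 2.
Augment Plant→n1→n6→City: bottleneck 1, flow now 3.
Augment Plant→n2→n4→City: bottleneck 2, flow now 5.
Augment Plant→n2→n6→City: bottleneck 10, flow now 15.
Augment Plant→n3→n6→City: bottleneck 1, flow now 16.
No augmenting path remains; maximum flow = 16.
In the residual graph, reachable from Plant: {Plant, n1, n2, n3, n4, n5, n6}.
Min-cut edges: n4→City (2), n5→City (2), n6→City (12); capacity 2 + 2 + 12 = 16.
This cut is saturated, so no flow can exceed 16.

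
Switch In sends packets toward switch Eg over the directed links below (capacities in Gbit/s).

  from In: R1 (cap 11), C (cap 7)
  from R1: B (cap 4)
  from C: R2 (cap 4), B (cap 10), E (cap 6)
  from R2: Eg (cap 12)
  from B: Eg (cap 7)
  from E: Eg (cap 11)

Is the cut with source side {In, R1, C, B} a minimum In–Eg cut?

No — its capacity is 17, but the minimum cut has capacity 11.

Given cut capacity: 4 + 6 + 7 = 17.
Augment In→R1→B→Eg: bottleneck 4, flow now 4.
Augment In→C→R2→Eg: bottleneck 4, flow now 8.
Augment In→C→B→Eg: bottleneck 3, flow now 11.
No augmenting path remains; maximum flow = 11.
In the residual graph, reachable from In: {In, R1}.
Min-cut edges: In→C (7), R1→B (4); capacity 7 + 4 = 11.
Cut capacity 17 exceeds the max flow 11, so it is not minimum.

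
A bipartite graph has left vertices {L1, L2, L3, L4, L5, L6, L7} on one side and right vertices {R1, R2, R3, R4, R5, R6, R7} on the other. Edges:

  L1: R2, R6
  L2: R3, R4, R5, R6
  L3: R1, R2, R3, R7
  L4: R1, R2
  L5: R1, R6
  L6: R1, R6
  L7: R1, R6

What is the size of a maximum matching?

5

Unit-capacity flow: source→left, listed edges, right→sink; max matching = max flow.
Augmenting path L1→R2 (+1); matched 1.
Augmenting path L2→R3 (+1); matched 2.
Augmenting path L3→R1 (+1); matched 3.
Augmenting path L5→R6 (+1); matched 4.
Augmenting path L4→R1→L3→R7 (+1); matched 5.
No augmenting path remains; maximum matching = 5.
König certificate: {L2, L3, R1, R2, R6} is a vertex cover of size 5 (every listed pair touches it), so no matching can be larger.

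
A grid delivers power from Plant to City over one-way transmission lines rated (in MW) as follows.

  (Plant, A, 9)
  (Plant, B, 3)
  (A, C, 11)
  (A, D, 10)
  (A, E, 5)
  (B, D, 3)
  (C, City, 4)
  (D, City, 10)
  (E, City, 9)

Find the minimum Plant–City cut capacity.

12

Augment Plant→A→C→City: bottleneck 4, flow now 4.
Augment Plant→A→D→City: bottleneck 5, flow now 9.
Augment Plant→B→D→City: bottleneck 3, flow now 12.
No augmenting path remains; maximum flow = 12.
By max-flow min-cut, the minimum cut capacity equals the max flow.
In the residual graph, reachable from Plant: {Plant}.
Min-cut edges: Plant→A (9), Plant→B (3); capacity 9 + 3 = 12.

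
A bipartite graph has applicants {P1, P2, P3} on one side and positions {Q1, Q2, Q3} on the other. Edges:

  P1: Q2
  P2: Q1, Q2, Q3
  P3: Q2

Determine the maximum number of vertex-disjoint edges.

Unit-capacity flow: source→left, listed edges, right→sink; max matching = max flow.
Augmenting path P1→Q2 (+1); matched 1.
Augmenting path P2→Q1 (+1); matched 2.
No augmenting path remains; maximum matching = 2.
König certificate: {P2, Q2} is a vertex cover of size 2 (every listed pair touches it), so no matching can be larger.

2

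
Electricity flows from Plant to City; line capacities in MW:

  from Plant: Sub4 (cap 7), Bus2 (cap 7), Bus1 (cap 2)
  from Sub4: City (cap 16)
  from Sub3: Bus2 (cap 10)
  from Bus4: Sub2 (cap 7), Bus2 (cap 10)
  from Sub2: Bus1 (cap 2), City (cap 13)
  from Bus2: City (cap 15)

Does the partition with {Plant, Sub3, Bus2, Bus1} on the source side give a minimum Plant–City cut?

No — its capacity is 22, but the minimum cut has capacity 14.

Given cut capacity: 7 + 15 = 22.
Augment Plant→Sub4→City: bottleneck 7, flow now 7.
Augment Plant→Bus2→City: bottleneck 7, flow now 14.
No augmenting path remains; maximum flow = 14.
In the residual graph, reachable from Plant: {Plant, Bus1}.
Min-cut edges: Plant→Sub4 (7), Plant→Bus2 (7); capacity 7 + 7 = 14.
Cut capacity 22 exceeds the max flow 14, so it is not minimum.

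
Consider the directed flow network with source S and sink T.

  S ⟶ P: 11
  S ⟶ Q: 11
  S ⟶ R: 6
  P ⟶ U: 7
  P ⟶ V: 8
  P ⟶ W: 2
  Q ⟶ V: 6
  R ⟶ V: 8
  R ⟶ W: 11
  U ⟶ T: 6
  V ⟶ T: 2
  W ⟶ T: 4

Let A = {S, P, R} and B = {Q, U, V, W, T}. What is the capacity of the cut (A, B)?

Edges leaving {S, P, R}: S→Q (11), P→U (7), P→V (8), P→W (2), R→V (8), R→W (11).
Cut capacity = 11 + 7 + 8 + 2 + 8 + 11 = 47.

47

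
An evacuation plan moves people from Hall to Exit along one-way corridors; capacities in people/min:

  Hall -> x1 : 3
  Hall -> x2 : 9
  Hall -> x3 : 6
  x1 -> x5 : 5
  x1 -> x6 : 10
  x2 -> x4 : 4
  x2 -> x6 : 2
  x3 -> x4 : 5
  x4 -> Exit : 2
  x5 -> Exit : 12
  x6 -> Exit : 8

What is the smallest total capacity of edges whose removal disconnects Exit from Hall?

Augment Hall→x1→x5→Exit: bottleneck 3, flow now 3.
Augment Hall→x2→x4→Exit: bottleneck 2, flow now 5.
Augment Hall→x2→x6→Exit: bottleneck 2, flow now 7.
No augmenting path remains; maximum flow = 7.
By max-flow min-cut, the minimum cut capacity equals the max flow.
In the residual graph, reachable from Hall: {Hall, x2, x3, x4}.
Min-cut edges: Hall→x1 (3), x2→x6 (2), x4→Exit (2); capacity 3 + 2 + 2 = 7.

7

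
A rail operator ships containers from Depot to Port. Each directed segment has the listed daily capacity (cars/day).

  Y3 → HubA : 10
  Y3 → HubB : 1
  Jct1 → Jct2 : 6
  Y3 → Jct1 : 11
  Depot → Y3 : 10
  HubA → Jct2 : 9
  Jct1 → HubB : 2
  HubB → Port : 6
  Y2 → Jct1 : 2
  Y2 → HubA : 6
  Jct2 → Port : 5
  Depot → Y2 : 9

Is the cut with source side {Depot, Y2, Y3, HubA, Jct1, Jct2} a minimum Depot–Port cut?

Yes — it is a minimum cut (capacity 8).

Given cut capacity: 1 + 2 + 5 = 8.
Augment Depot→Y3→HubB→Port: bottleneck 1, flow now 1.
Augment Depot→Y2→HubA→Jct2→Port: bottleneck 5, flow now 6.
Augment Depot→Y2→Jct1→HubB→Port: bottleneck 2, flow now 8.
No augmenting path remains; maximum flow = 8.
Cut capacity 8 equals the max flow, so it is a minimum cut.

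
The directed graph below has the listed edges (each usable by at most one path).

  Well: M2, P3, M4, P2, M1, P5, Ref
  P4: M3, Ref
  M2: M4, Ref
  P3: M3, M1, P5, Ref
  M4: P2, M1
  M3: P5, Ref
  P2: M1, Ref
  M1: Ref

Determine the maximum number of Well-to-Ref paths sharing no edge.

Assign every edge capacity 1; by Menger, the answer equals the max flow.
Path Well→Ref (+1); total 1.
Path Well→M2→Ref (+1); total 2.
Path Well→P3→Ref (+1); total 3.
Path Well→P2→Ref (+1); total 4.
Path Well→M1→Ref (+1); total 5.
No residual Well→Ref path; max flow = 5.
Certifying cut of size 5: {M1→Ref, P2→Ref, Well→M2, Well→P3, Well→Ref}.

5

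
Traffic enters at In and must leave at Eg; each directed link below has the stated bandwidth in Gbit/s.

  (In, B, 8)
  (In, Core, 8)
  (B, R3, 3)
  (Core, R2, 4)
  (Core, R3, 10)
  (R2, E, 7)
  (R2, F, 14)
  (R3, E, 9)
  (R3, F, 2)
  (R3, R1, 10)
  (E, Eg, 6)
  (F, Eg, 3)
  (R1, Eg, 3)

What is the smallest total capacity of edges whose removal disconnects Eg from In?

Augment In→B→R3→E→Eg: bottleneck 3, flow now 3.
Augment In→Core→R2→E→Eg: bottleneck 3, flow now 6.
Augment In→Core→R2→F→Eg: bottleneck 1, flow now 7.
Augment In→Core→R3→F→Eg: bottleneck 2, flow now 9.
Augment In→Core→R3→R1→Eg: bottleneck 2, flow now 11.
No augmenting path remains; maximum flow = 11.
By max-flow min-cut, the minimum cut capacity equals the max flow.
In the residual graph, reachable from In: {In, B}.
Min-cut edges: In→Core (8), B→R3 (3); capacity 8 + 3 = 11.

11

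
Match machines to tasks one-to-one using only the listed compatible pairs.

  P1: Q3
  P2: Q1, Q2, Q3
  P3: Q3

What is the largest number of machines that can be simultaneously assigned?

Unit-capacity flow: source→left, listed edges, right→sink; max matching = max flow.
Augmenting path P1→Q3 (+1); matched 1.
Augmenting path P2→Q1 (+1); matched 2.
No augmenting path remains; maximum matching = 2.
König certificate: {P2, Q3} is a vertex cover of size 2 (every listed pair touches it), so no matching can be larger.

2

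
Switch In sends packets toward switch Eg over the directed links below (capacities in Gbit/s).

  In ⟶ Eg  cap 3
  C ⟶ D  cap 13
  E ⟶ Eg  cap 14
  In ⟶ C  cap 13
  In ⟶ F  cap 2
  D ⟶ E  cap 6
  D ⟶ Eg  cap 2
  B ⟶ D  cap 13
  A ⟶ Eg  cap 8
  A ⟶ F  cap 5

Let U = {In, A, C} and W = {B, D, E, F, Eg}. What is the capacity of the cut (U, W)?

31

Edges leaving {In, A, C}: In→F (2), In→Eg (3), A→F (5), A→Eg (8), C→D (13).
Cut capacity = 2 + 3 + 5 + 8 + 13 = 31.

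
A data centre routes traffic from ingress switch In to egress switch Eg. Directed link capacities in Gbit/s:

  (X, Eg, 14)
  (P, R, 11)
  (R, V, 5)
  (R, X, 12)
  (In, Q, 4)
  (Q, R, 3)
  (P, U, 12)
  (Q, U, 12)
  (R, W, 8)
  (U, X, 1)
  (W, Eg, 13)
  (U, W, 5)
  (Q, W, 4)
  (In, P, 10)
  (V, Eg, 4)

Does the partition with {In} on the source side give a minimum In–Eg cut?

Given cut capacity: 10 + 4 = 14.
Augment In→Q→W→Eg: bottleneck 4, flow now 4.
Augment In→P→R→V→Eg: bottleneck 4, flow now 8.
Augment In→P→R→W→Eg: bottleneck 6, flow now 14.
No augmenting path remains; maximum flow = 14.
Cut capacity 14 equals the max flow, so it is a minimum cut.

Yes — it is a minimum cut (capacity 14).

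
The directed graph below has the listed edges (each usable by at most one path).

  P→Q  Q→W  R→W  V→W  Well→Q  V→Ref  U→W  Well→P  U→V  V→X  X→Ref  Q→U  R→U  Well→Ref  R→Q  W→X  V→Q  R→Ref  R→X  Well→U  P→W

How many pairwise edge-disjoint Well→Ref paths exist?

3

Assign every edge capacity 1; by Menger, the answer equals the max flow.
Path Well→Ref (+1); total 1.
Path Well→U→V→Ref (+1); total 2.
Path Well→P→W→X→Ref (+1); total 3.
No residual Well→Ref path; max flow = 3.
Certifying cut of size 3: {U→V, W→X, Well→Ref}.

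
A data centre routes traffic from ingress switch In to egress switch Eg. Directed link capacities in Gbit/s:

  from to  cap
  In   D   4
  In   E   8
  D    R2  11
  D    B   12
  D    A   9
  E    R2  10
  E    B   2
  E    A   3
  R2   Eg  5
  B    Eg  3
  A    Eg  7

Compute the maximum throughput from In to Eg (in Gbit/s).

12

Augment In→D→R2→Eg: bottleneck 4, flow now 4.
Augment In→E→R2→Eg: bottleneck 1, flow now 5.
Augment In→E→B→Eg: bottleneck 2, flow now 7.
Augment In→E→A→Eg: bottleneck 3, flow now 10.
Augment In→E→R2→D→B→Eg: bottleneck 1, flow now 11. (uses reverse residual edge)
Augment In→E→R2→D→A→Eg: bottleneck 1, flow now 12. (uses reverse residual edge)
No augmenting path remains; maximum flow = 12.
In the residual graph, reachable from In: {In}.
Min-cut edges: In→D (4), In→E (8); capacity 4 + 8 = 12.
This cut is saturated, so no flow can exceed 12.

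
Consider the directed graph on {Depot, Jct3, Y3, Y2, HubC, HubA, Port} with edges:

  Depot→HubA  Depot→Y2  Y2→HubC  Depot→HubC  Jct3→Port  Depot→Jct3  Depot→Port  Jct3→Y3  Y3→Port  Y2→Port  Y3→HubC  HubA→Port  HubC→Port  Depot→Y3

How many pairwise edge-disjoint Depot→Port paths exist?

Assign every edge capacity 1; by Menger, the answer equals the max flow.
Path Depot→Port (+1); total 1.
Path Depot→Jct3→Port (+1); total 2.
Path Depot→Y3→Port (+1); total 3.
Path Depot→Y2→Port (+1); total 4.
Path Depot→HubC→Port (+1); total 5.
Path Depot→HubA→Port (+1); total 6.
No residual Depot→Port path; max flow = 6.
Certifying cut of size 6: {Depot→HubA, Depot→HubC, Depot→Jct3, Depot→Port, Depot→Y2, Depot→Y3}.

6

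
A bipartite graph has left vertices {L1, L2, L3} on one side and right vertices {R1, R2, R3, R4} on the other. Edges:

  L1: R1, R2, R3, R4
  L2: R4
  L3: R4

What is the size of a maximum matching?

2

Unit-capacity flow: source→left, listed edges, right→sink; max matching = max flow.
Augmenting path L1→R1 (+1); matched 1.
Augmenting path L2→R4 (+1); matched 2.
No augmenting path remains; maximum matching = 2.
König certificate: {L1, R4} is a vertex cover of size 2 (every listed pair touches it), so no matching can be larger.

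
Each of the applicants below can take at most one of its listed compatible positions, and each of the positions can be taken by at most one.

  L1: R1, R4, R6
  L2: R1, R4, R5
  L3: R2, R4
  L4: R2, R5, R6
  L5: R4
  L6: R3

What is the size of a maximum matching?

6

Unit-capacity flow: source→left, listed edges, right→sink; max matching = max flow.
Augmenting path L1→R1 (+1); matched 1.
Augmenting path L2→R4 (+1); matched 2.
Augmenting path L3→R2 (+1); matched 3.
Augmenting path L4→R5 (+1); matched 4.
Augmenting path L6→R3 (+1); matched 5.
Augmenting path L5→R4→L2→R1→L1→R6 (+1); matched 6.
No augmenting path remains; maximum matching = 6.
König certificate: {L1, L2, L3, L4, L5, L6} is a vertex cover of size 6 (every listed pair touches it), so no matching can be larger.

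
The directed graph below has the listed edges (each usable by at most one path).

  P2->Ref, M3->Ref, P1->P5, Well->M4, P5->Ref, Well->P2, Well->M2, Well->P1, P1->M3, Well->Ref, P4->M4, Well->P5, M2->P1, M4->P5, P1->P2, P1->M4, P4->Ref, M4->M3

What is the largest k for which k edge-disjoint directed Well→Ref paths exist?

Assign every edge capacity 1; by Menger, the answer equals the max flow.
Path Well→Ref (+1); total 1.
Path Well→P5→Ref (+1); total 2.
Path Well→P2→Ref (+1); total 3.
Path Well→P1→M3→Ref (+1); total 4.
No residual Well→Ref path; max flow = 4.
Certifying cut of size 4: {M3→Ref, P2→Ref, P5→Ref, Well→Ref}.

4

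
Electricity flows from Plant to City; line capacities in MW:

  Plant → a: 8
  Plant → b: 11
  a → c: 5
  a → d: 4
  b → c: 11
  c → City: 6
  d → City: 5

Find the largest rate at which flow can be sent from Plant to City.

10

Augment Plant→a→c→City: bottleneck 5, flow now 5.
Augment Plant→a→d→City: bottleneck 3, flow now 8.
Augment Plant→b→c→City: bottleneck 1, flow now 9.
Augment Plant→b→c→a→d→City: bottleneck 1, flow now 10. (uses reverse residual edge)
No augmenting path remains; maximum flow = 10.
In the residual graph, reachable from Plant: {Plant, a, b, c}.
Min-cut edges: a→d (4), c→City (6); capacity 4 + 6 = 10.
This cut is saturated, so no flow can exceed 10.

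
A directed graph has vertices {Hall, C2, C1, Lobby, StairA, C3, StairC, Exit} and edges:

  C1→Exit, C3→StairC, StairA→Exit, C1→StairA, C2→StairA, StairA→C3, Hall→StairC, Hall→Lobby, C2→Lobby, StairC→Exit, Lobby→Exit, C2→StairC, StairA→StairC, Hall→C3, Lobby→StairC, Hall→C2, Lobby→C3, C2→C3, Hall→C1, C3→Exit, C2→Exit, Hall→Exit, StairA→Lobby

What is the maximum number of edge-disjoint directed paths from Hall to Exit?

6

Assign every edge capacity 1; by Menger, the answer equals the max flow.
Path Hall→Exit (+1); total 1.
Path Hall→C2→Exit (+1); total 2.
Path Hall→C1→Exit (+1); total 3.
Path Hall→Lobby→Exit (+1); total 4.
Path Hall→C3→Exit (+1); total 5.
Path Hall→StairC→Exit (+1); total 6.
No residual Hall→Exit path; max flow = 6.
Certifying cut of size 6: {Hall→C1, Hall→C2, Hall→C3, Hall→Exit, Hall→Lobby, Hall→StairC}.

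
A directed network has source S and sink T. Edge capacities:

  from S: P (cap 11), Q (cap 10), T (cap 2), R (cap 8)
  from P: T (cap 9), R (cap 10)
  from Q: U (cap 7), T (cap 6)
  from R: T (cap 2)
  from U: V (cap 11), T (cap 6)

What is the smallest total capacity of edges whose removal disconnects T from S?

23

Augment S→T: bottleneck 2, flow now 2.
Augment S→P→T: bottleneck 9, flow now 11.
Augment S→Q→T: bottleneck 6, flow now 17.
Augment S→R→T: bottleneck 2, flow now 19.
Augment S→Q→U→T: bottleneck 4, flow now 23.
No augmenting path remains; maximum flow = 23.
By max-flow min-cut, the minimum cut capacity equals the max flow.
In the residual graph, reachable from S: {S, P, R}.
Min-cut edges: S→Q (10), S→T (2), P→T (9), R→T (2); capacity 10 + 2 + 9 + 2 = 23.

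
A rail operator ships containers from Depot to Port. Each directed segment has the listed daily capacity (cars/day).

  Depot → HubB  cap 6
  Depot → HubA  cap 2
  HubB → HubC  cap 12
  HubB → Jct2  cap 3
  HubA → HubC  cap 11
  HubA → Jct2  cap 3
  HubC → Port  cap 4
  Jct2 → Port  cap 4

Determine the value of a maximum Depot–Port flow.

Augment Depot→HubB→HubC→Port: bottleneck 4, flow now 4.
Augment Depot→HubB→Jct2→Port: bottleneck 2, flow now 6.
Augment Depot→HubA→Jct2→Port: bottleneck 2, flow now 8.
No augmenting path remains; maximum flow = 8.
In the residual graph, reachable from Depot: {Depot}.
Min-cut edges: Depot→HubB (6), Depot→HubA (2); capacity 6 + 2 = 8.
This cut is saturated, so no flow can exceed 8.

8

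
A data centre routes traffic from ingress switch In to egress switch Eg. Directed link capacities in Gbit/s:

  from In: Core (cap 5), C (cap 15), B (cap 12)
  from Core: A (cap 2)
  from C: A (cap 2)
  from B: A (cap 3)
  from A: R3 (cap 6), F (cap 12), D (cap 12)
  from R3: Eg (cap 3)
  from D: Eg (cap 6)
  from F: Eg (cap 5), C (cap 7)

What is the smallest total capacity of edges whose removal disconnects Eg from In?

7

Augment In→Core→A→R3→Eg: bottleneck 2, flow now 2.
Augment In→C→A→R3→Eg: bottleneck 1, flow now 3.
Augment In→C→A→D→Eg: bottleneck 1, flow now 4.
Augment In→B→A→D→Eg: bottleneck 3, flow now 7.
No augmenting path remains; maximum flow = 7.
By max-flow min-cut, the minimum cut capacity equals the max flow.
In the residual graph, reachable from In: {In, Core, C, B}.
Min-cut edges: Core→A (2), C→A (2), B→A (3); capacity 2 + 2 + 3 = 7.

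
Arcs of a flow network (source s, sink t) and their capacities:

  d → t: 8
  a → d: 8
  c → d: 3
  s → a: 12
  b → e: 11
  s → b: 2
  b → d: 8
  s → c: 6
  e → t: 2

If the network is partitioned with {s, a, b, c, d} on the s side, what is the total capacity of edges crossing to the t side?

19

Edges leaving {s, a, b, c, d}: b→e (11), d→t (8).
Cut capacity = 11 + 8 = 19.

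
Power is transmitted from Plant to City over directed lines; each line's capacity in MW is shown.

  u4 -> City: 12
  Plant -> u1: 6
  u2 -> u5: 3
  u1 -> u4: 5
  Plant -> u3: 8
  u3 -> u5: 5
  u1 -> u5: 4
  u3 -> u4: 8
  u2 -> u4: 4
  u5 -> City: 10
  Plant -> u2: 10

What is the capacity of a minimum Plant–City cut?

Augment Plant→u1→u4→City: bottleneck 5, flow now 5.
Augment Plant→u1→u5→City: bottleneck 1, flow now 6.
Augment Plant→u2→u4→City: bottleneck 4, flow now 10.
Augment Plant→u2→u5→City: bottleneck 3, flow now 13.
Augment Plant→u3→u4→City: bottleneck 3, flow now 16.
Augment Plant→u3→u5→City: bottleneck 5, flow now 21.
No augmenting path remains; maximum flow = 21.
By max-flow min-cut, the minimum cut capacity equals the max flow.
In the residual graph, reachable from Plant: {Plant, u2}.
Min-cut edges: Plant→u1 (6), Plant→u3 (8), u2→u4 (4), u2→u5 (3); capacity 6 + 8 + 4 + 3 = 21.

21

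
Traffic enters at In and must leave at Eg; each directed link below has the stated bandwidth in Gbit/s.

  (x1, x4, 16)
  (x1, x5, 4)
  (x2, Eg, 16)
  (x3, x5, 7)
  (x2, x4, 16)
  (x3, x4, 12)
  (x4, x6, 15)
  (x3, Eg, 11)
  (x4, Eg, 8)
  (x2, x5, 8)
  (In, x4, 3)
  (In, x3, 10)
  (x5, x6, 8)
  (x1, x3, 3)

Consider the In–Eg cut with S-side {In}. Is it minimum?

Given cut capacity: 10 + 3 = 13.
Augment In→x3→Eg: bottleneck 10, flow now 10.
Augment In→x4→Eg: bottleneck 3, flow now 13.
No augmenting path remains; maximum flow = 13.
Cut capacity 13 equals the max flow, so it is a minimum cut.

Yes — it is a minimum cut (capacity 13).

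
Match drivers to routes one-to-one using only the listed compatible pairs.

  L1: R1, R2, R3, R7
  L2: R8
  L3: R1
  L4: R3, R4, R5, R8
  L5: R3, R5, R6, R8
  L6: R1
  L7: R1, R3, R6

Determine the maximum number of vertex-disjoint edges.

Unit-capacity flow: source→left, listed edges, right→sink; max matching = max flow.
Augmenting path L1→R1 (+1); matched 1.
Augmenting path L2→R8 (+1); matched 2.
Augmenting path L4→R3 (+1); matched 3.
Augmenting path L5→R5 (+1); matched 4.
Augmenting path L7→R6 (+1); matched 5.
Augmenting path L3→R1→L1→R2 (+1); matched 6.
No augmenting path remains; maximum matching = 6.
König certificate: {L1, L2, L4, L5, L7, R1} is a vertex cover of size 6 (every listed pair touches it), so no matching can be larger.

6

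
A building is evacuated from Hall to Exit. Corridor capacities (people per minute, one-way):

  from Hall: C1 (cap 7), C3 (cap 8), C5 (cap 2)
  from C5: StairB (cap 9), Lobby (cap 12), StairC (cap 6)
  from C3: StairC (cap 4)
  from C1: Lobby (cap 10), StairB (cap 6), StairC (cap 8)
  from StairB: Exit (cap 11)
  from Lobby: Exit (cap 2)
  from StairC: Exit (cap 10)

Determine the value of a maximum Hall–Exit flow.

13

Augment Hall→C5→StairB→Exit: bottleneck 2, flow now 2.
Augment Hall→C3→StairC→Exit: bottleneck 4, flow now 6.
Augment Hall→C1→StairB→Exit: bottleneck 6, flow now 12.
Augment Hall→C1→Lobby→Exit: bottleneck 1, flow now 13.
No augmenting path remains; maximum flow = 13.
In the residual graph, reachable from Hall: {Hall, C3}.
Min-cut edges: Hall→C5 (2), Hall→C1 (7), C3→StairC (4); capacity 2 + 7 + 4 = 13.
This cut is saturated, so no flow can exceed 13.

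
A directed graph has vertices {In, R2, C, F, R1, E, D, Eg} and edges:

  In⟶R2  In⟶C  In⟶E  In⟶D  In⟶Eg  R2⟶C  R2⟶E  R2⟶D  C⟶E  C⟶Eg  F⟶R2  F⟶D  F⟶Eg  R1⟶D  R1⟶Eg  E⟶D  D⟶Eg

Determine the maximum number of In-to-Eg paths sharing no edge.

Assign every edge capacity 1; by Menger, the answer equals the max flow.
Path In→Eg (+1); total 1.
Path In→C→Eg (+1); total 2.
Path In→D→Eg (+1); total 3.
No residual In→Eg path; max flow = 3.
Certifying cut of size 3: {C→Eg, D→Eg, In→Eg}.

3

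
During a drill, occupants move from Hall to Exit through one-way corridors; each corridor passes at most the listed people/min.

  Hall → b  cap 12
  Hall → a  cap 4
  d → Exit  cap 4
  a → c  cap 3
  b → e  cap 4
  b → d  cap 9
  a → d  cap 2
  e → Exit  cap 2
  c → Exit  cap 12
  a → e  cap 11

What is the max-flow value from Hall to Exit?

Augment Hall→a→c→Exit: bottleneck 3, flow now 3.
Augment Hall→a→d→Exit: bottleneck 1, flow now 4.
Augment Hall→b→d→Exit: bottleneck 3, flow now 7.
Augment Hall→b→e→Exit: bottleneck 2, flow now 9.
No augmenting path remains; maximum flow = 9.
In the residual graph, reachable from Hall: {Hall, a, b, d, e}.
Min-cut edges: a→c (3), d→Exit (4), e→Exit (2); capacity 3 + 4 + 2 = 9.
This cut is saturated, so no flow can exceed 9.

9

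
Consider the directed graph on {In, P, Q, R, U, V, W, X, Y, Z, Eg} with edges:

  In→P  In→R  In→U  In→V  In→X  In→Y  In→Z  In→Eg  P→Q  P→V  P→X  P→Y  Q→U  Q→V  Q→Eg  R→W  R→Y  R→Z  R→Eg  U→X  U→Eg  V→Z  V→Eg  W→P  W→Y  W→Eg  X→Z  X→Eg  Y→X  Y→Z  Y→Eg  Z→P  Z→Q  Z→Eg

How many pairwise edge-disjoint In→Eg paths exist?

8

Assign every edge capacity 1; by Menger, the answer equals the max flow.
Path In→Eg (+1); total 1.
Path In→R→Eg (+1); total 2.
Path In→U→Eg (+1); total 3.
Path In→V→Eg (+1); total 4.
Path In→X→Eg (+1); total 5.
Path In→Y→Eg (+1); total 6.
Path In→Z→Eg (+1); total 7.
Path In→P→Q→Eg (+1); total 8.
No residual In→Eg path; max flow = 8.
Certifying cut of size 8: {In→Eg, In→P, In→R, In→U, In→V, In→X, In→Y, In→Z}.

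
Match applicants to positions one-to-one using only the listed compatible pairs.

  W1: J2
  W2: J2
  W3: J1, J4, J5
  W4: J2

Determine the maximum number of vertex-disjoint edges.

2

Unit-capacity flow: source→left, listed edges, right→sink; max matching = max flow.
Augmenting path W1→J2 (+1); matched 1.
Augmenting path W3→J1 (+1); matched 2.
No augmenting path remains; maximum matching = 2.
König certificate: {W3, J2} is a vertex cover of size 2 (every listed pair touches it), so no matching can be larger.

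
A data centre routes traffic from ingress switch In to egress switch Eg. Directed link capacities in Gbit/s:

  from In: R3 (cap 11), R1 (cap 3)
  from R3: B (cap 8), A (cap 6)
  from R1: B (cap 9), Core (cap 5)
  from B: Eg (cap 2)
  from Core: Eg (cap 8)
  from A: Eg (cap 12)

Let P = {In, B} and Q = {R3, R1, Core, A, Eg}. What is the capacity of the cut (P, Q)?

16

Edges leaving {In, B}: In→R3 (11), In→R1 (3), B→Eg (2).
Cut capacity = 11 + 3 + 2 = 16.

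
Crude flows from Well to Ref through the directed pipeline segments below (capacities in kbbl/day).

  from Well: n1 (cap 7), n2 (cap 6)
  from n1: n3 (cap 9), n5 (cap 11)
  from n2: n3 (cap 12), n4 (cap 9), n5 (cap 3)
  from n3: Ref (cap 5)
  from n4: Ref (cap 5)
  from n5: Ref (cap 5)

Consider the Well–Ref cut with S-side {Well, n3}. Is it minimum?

Given cut capacity: 7 + 6 + 5 = 18.
Augment Well→n1→n3→Ref: bottleneck 5, flow now 5.
Augment Well→n1→n5→Ref: bottleneck 2, flow now 7.
Augment Well→n2→n4→Ref: bottleneck 5, flow now 12.
Augment Well→n2→n5→Ref: bottleneck 1, flow now 13.
No augmenting path remains; maximum flow = 13.
In the residual graph, reachable from Well: {Well}.
Min-cut edges: Well→n1 (7), Well→n2 (6); capacity 7 + 6 = 13.
Cut capacity 18 exceeds the max flow 13, so it is not minimum.

No — its capacity is 18, but the minimum cut has capacity 13.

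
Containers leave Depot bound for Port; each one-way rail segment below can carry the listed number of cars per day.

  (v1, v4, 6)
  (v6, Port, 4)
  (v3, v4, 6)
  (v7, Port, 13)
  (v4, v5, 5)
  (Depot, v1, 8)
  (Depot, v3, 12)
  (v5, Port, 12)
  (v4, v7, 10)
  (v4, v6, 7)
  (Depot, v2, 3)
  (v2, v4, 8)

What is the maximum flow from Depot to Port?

Augment Depot→v1→v4→v5→Port: bottleneck 5, flow now 5.
Augment Depot→v1→v4→v6→Port: bottleneck 1, flow now 6.
Augment Depot→v2→v4→v6→Port: bottleneck 3, flow now 9.
Augment Depot→v3→v4→v7→Port: bottleneck 6, flow now 15.
No augmenting path remains; maximum flow = 15.
In the residual graph, reachable from Depot: {Depot, v1, v3}.
Min-cut edges: Depot→v2 (3), v1→v4 (6), v3→v4 (6); capacity 3 + 6 + 6 = 15.
This cut is saturated, so no flow can exceed 15.

15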